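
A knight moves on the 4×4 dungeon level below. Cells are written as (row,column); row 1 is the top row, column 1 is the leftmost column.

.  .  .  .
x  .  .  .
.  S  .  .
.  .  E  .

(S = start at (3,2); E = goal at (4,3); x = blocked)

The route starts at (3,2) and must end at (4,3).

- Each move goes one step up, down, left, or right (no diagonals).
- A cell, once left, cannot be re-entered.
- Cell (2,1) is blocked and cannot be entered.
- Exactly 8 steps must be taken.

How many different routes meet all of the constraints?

9

Need simple routes of exactly 8 moves from (3,2) to (4,3) (Manhattan distance 2, so 3 moves are spent on a detour and 3 undoing it).
Branch systematically from the start, pruning whenever the remaining move budget drops below the Manhattan distance to (4,3) or differs from it in parity. Grouping the completions by first move — via (2,2): 8; via (3,3): 1 (no valid completion starts via (4,2) and (3,1)) — and summing: 8 + 1 = 9.
That gives 9 routes.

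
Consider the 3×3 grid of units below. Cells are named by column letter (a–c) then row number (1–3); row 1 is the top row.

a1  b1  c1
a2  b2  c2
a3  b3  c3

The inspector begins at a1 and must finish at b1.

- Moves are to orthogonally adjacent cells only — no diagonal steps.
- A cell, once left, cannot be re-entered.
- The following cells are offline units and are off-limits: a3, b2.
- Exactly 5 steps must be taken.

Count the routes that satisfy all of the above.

0

Need simple routes of exactly 5 moves from a1 to b1 (Manhattan distance 1, so 2 moves are spent on a detour and 2 undoing it).
No route satisfies every constraint, so the count is 0.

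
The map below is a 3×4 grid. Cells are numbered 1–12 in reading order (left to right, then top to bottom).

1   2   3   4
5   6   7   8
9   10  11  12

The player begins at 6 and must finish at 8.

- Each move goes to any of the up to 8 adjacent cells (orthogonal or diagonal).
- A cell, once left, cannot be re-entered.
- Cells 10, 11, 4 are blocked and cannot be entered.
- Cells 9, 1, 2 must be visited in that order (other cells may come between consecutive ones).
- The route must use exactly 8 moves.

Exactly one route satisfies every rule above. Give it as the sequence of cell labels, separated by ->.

The waypoints must appear in the order 9, 1, 2, with no cell reused.
Route from 6: down-left 1 to 9, up 2 to 1, right 2 to 3, down 1 to 7, down-right 1 to 12, up 1 to 8 — 8 moves in all.
Check: order respected (9 at step 1, 1 at step 3, 2 at step 4); 8 moves as required.

6 -> 9 -> 5 -> 1 -> 2 -> 3 -> 7 -> 12 -> 8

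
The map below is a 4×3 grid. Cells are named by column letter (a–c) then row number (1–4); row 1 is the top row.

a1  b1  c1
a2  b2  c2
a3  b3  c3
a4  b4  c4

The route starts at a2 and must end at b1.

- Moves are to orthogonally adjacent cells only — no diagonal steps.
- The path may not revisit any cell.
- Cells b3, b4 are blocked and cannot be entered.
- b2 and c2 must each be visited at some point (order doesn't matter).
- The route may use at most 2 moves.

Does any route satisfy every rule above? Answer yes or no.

no

Even ignoring the no-revisit rule, getting from a2 to b1, taking the cheapest ordering a2 → b2 → c2 → b1 needs at least 1 + 1 + 2 = 4 moves (Manhattan distance per leg), which exceeds the 2-move limit.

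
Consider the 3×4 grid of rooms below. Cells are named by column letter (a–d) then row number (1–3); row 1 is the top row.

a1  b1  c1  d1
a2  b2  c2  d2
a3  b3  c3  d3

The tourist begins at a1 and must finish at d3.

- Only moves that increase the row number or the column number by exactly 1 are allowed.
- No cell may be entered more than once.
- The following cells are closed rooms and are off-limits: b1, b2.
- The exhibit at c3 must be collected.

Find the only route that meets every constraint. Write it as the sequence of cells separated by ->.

Moves only go right or down, so the column and row indices never decrease.
Route from a1: 2× down (reaching a3), 3× right (reaching d3) — 5 moves in all.
Check: all required cells visited.

a1 -> a2 -> a3 -> b3 -> c3 -> d3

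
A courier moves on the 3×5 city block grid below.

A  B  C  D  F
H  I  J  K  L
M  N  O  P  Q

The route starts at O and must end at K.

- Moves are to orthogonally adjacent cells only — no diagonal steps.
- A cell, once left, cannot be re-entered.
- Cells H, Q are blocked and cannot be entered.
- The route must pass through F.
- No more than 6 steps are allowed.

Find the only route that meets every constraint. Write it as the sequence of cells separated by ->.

Any route must reach F and still end at K within 6 moves, so the order of the required stops is forced.
Route from O: 2× up (reaching C), 2× right (reaching F), down to L, left to K — 6 moves in all.
Check: all required cells visited; 6 ≤ 6 moves.

O -> J -> C -> D -> F -> L -> K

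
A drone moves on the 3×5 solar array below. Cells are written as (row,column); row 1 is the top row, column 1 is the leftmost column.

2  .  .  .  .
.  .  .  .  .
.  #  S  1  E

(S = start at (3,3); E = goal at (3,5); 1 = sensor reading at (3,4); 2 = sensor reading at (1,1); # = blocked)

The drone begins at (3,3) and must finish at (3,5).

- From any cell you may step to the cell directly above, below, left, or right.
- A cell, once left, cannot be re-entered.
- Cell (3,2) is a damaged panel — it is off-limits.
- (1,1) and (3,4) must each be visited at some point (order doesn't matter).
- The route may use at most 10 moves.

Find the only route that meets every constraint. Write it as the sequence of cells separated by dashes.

(3,3) - (2,3) - (2,2) - (2,1) - (1,1) - (1,2) - (1,3) - (1,4) - (2,4) - (3,4) - (3,5)

The budget equals the shortest possible length, so every move has to be on a shortest route through the required cells.
Route from (3,3): up to (2,3), 2× left (reaching (2,1)), up to (1,1), 3× right (reaching (1,4)), 2× down (reaching (3,4)), right to (3,5) — 10 moves in all.
Check: all required cells visited; 10 ≤ 10 moves.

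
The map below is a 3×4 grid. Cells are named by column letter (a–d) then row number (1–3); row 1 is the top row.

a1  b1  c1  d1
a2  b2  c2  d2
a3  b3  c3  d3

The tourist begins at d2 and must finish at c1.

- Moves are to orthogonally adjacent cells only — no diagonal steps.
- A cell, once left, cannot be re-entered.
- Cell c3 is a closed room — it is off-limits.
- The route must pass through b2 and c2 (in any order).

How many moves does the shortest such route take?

4

Any route passes through b2 and c2 in some order between d2 and c1. Summing Manhattan distances along each leg and taking the cheapest ordering (d2 → c2 → b2 → c1) gives a lower bound of 1 + 1 + 2 = 4 moves.
A route of 4 moves achieves this: d2 → c2 → b2 → b1 → c1.
Since 4 matches the lower bound, it is optimal.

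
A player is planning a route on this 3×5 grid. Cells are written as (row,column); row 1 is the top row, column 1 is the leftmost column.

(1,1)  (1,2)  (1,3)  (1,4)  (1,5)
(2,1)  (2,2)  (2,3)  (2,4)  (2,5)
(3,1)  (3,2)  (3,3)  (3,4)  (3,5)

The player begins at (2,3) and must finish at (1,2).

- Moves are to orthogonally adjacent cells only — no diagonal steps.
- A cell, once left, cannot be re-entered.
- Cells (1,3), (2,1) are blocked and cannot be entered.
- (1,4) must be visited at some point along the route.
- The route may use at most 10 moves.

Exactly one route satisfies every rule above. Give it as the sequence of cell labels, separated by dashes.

The 10-move cap with required stops at (1,4) leaves no slack for detours.
Route from (2,3): right to (2,4), up to (1,4), right to (1,5), 2× down (reaching (3,5)), 3× left (reaching (3,2)), 2× up (reaching (1,2)) — 10 moves in all.
Check: all required cells visited; 10 ≤ 10 moves.

(2,3) - (2,4) - (1,4) - (1,5) - (2,5) - (3,5) - (3,4) - (3,3) - (3,2) - (2,2) - (1,2)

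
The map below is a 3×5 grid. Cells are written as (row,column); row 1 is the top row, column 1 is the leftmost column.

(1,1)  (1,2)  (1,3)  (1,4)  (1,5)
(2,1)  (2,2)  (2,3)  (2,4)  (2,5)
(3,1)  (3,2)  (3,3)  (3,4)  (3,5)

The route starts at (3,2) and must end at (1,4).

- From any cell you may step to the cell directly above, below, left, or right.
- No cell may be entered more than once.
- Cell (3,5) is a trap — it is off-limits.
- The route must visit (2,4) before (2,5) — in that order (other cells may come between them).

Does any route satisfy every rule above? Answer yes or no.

One route that works: (3,2) → (2,2) → (2,3) → (2,4) → (2,5) → (1,5) → (1,4).

yes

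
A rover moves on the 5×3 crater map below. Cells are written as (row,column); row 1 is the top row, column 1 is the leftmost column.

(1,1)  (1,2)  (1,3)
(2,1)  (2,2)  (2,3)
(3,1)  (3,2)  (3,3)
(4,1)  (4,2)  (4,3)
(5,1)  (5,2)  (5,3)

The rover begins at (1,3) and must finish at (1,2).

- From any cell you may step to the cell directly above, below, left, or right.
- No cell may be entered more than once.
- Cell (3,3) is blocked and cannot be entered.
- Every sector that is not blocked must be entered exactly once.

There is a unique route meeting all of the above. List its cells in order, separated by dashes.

Need to visit all 14 open cells exactly once, starting at (1,3) and ending at (1,2).
Cell (1,1) has only two open neighbours ((2,1) and (1,2)), so the path must pass straight through it: one of those is the cell it's entered from and the other is where it exits.
Route from (1,3): down 1 to (2,3), left 1 to (2,2), down 2 to (4,2), right 1 to (4,3), down 1 to (5,3), left 2 to (5,1), up 4 to (1,1), right 1 to (1,2) — 13 moves in all.
Check: all 14 open cells covered.

(1,3) - (2,3) - (2,2) - (3,2) - (4,2) - (4,3) - (5,3) - (5,2) - (5,1) - (4,1) - (3,1) - (2,1) - (1,1) - (1,2)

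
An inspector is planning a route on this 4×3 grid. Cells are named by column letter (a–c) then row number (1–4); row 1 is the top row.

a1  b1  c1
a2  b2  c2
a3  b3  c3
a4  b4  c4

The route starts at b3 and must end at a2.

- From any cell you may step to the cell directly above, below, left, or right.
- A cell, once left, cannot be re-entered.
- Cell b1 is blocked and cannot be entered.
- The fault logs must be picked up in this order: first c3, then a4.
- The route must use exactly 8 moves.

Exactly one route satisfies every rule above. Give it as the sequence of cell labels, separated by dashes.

b3 - b2 - c2 - c3 - c4 - b4 - a4 - a3 - a2

The waypoints must appear in the order c3, a4, with no cell reused.
Route from b3: up to b2, right to c2, 2× down (reaching c4), 2× left (reaching a4), 2× up (reaching a2) — 8 moves in all.
Check: order respected (c3 at step 3, a4 at step 6); 8 moves as required.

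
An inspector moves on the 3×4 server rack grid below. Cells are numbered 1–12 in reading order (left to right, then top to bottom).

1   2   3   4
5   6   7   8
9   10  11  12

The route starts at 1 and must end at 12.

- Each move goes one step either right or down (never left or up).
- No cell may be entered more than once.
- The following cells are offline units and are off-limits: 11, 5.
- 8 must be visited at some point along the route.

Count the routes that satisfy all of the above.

3

A right/down-only route from 1 to 12 makes exactly 2 down-moves and 3 right-moves in some order.
With no other constraints that would be C(5,2) = 10 routes.
Split at 8 and multiply the segment counts (each segment already excludes blocked cells): 1→8: 3; 8→12: 1; product = 3.
That gives 3 routes.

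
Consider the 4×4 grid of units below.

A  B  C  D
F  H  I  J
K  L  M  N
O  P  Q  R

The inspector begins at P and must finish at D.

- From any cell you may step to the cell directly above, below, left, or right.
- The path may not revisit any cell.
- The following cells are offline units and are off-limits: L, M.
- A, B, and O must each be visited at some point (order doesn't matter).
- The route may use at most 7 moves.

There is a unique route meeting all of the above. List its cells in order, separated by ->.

P -> O -> K -> F -> A -> B -> C -> D

Any route must reach A, B, and O and still end at D within 7 moves, so the order of the required stops is forced.
Route from P: left to O, 3× up (reaching A), 3× right (reaching D) — 7 moves in all.
Check: all required cells visited; 7 ≤ 7 moves.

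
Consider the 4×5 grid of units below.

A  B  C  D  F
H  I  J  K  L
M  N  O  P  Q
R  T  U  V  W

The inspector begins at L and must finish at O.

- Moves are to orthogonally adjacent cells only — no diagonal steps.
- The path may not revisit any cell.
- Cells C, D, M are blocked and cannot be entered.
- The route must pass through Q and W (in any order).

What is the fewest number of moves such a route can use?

Any route passes through Q and W in some order between L and O. Summing Manhattan distances along each leg and taking the cheapest ordering (L → Q → W → O) gives a lower bound of 1 + 1 + 3 = 5 moves.
A route of 5 moves achieves this: L → Q → W → V → P → O.
Since 5 matches the lower bound, it is optimal.

5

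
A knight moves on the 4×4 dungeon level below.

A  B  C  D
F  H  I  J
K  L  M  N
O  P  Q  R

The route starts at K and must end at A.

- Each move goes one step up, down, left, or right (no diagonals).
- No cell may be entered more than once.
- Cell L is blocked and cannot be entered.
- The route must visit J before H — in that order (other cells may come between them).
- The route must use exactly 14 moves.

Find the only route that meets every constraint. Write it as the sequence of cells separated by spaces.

K O P Q R N M I J D C B H F A

The waypoints must appear in the order J, H, with no cell reused.
Route from K: down to O, 3× right (reaching R), up to N, left to M, up to I, right to J, up to D, 2× left (reaching B), down to H, left to F, up to A — 14 moves in all.
Check: order respected (J at step 8, H at step 12); 14 moves as required.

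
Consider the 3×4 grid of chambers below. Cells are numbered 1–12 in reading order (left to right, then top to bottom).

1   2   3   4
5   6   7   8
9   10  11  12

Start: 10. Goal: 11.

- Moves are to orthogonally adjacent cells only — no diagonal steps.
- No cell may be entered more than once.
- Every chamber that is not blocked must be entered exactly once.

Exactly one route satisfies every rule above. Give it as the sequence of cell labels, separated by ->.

10 -> 9 -> 5 -> 1 -> 2 -> 6 -> 7 -> 3 -> 4 -> 8 -> 12 -> 11

Need to visit all 12 open cells exactly once, starting at 10 and ending at 11.
Cell 4 has only two open neighbours (8 and 3), so the path must pass straight through it: one of those is the cell it's entered from and the other is where it exits.
Route from 10: left 1 to 9, up 2 to 1, right 1 to 2, down 1 to 6, right 1 to 7, up 1 to 3, right 1 to 4, down 2 to 12, left 1 to 11 — 11 moves in all.
Check: all 12 open cells covered.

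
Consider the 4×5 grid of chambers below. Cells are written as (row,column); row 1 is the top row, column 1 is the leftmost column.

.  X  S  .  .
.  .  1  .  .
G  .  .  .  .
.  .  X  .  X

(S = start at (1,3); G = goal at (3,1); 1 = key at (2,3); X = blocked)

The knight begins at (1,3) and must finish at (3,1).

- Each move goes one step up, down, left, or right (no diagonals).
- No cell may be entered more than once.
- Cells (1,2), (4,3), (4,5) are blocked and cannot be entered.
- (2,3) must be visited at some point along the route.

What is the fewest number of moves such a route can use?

Any route passes through (2,3) somewhere between (1,3) and (3,1). Summing Manhattan distances along the two legs ((1,3) → (2,3) → (3,1)) gives a lower bound of 1 + 3 = 4 moves.
A route of 4 moves achieves this: (1,3) → (2,3) → (3,3) → (3,2) → (3,1).
Since 4 matches the lower bound, it is optimal.

4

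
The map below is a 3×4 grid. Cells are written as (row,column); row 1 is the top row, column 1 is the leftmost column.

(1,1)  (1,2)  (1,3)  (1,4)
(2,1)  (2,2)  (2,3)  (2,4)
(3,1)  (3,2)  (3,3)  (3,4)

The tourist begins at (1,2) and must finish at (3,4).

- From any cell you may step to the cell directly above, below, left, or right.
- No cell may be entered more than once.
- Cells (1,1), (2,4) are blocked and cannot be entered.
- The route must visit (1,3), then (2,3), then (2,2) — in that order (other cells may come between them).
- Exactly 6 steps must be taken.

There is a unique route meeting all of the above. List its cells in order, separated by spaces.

The waypoints must appear in the order (1,3), (2,3), (2,2), with no cell reused.
Route from (1,2): right 1 to (1,3), down 1 to (2,3), left 1 to (2,2), down 1 to (3,2), right 2 to (3,4) — 6 moves in all.
Check: order respected ((1,3) at step 1, (2,3) at step 2, (2,2) at step 3); 6 moves as required.

(1,2) (1,3) (2,3) (2,2) (3,2) (3,3) (3,4)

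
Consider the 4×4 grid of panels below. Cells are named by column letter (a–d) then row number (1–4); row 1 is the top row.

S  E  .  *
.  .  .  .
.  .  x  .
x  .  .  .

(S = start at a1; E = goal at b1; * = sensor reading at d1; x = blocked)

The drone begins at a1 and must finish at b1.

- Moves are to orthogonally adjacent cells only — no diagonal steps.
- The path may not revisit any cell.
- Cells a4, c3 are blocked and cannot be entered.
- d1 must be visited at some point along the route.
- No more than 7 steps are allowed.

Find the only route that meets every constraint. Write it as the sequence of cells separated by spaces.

The budget equals the shortest possible length, so every move has to be on a shortest route through the required cells.
Route from a1: down 1 to a2, right 3 to d2, up 1 to d1, left 2 to b1 — 7 moves in all.
Check: all required cells visited; 7 ≤ 7 moves.

a1 a2 b2 c2 d2 d1 c1 b1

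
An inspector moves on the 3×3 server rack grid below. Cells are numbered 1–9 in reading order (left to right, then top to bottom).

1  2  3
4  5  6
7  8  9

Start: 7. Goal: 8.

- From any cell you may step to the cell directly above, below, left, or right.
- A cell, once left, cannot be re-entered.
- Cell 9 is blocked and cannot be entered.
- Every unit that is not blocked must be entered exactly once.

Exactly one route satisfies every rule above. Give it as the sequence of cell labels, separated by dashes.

7 - 4 - 1 - 2 - 3 - 6 - 5 - 8

Need to visit all 8 open cells exactly once, starting at 7 and ending at 8.
Cell 3 has only two open neighbours (6 and 2), so the path must pass straight through it: one of those is the cell it's entered from and the other is where it exits.
Route from 7: up 2 to 1, right 2 to 3, down 1 to 6, left 1 to 5, down 1 to 8 — 7 moves in all.
Check: all 8 open cells covered.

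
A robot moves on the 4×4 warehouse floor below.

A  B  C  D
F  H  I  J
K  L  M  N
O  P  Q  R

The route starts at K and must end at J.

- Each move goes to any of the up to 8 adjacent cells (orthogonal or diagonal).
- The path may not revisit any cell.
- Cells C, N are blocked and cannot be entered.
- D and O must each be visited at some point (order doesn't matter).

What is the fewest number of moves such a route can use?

Any route passes through D and O in some order between K and J. Summing Chebyshev distances along each leg and taking the cheapest ordering (K → O → D → J) gives a lower bound of 1 + 3 + 1 = 5 moves.
A route of 5 moves achieves this: K → O → L → I → D → J.
Since 5 matches the lower bound, it is optimal.

5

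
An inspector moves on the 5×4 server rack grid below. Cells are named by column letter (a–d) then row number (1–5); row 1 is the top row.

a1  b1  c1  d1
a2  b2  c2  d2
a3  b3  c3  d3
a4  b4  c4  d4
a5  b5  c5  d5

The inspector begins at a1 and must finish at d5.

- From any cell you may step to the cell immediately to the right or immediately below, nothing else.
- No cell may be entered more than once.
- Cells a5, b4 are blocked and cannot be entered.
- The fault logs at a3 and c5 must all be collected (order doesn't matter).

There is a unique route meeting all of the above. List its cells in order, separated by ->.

a1 -> a2 -> a3 -> b3 -> c3 -> c4 -> c5 -> d5

Moves only go right or down, so the column and row indices never decrease.
Route from a1: down 2 to a3, right 2 to c3, down 2 to c5, right 1 to d5 — 7 moves in all.
Check: all required cells visited.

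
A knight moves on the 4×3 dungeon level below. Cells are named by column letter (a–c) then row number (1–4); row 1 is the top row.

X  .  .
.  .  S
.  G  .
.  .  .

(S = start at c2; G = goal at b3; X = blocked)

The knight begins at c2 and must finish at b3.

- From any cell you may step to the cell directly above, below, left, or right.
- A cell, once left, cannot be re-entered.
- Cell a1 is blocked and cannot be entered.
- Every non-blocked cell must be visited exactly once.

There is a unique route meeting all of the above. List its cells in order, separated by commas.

c2, c1, b1, b2, a2, a3, a4, b4, c4, c3, b3

Need to visit all 11 open cells exactly once, starting at c2 and ending at b3.
Cell c1 has only two open neighbours (c2 and b1), so the path must pass straight through it: one of those is the cell it's entered from and the other is where it exits.
Route from c2: up to c1, left to b1, down to b2, left to a2, 2× down (reaching a4), 2× right (reaching c4), up to c3, left to b3 — 10 moves in all.
Check: all 11 open cells covered.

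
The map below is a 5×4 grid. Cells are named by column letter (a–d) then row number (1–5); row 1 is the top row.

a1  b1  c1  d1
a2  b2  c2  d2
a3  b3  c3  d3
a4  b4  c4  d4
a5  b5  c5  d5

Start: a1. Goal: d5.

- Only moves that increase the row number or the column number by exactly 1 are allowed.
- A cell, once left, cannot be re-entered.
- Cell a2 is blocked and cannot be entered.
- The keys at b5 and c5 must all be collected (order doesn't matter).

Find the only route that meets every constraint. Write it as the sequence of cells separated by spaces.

a1 b1 b2 b3 b4 b5 c5 d5

Moves only go right or down, so the column and row indices never decrease.
Route from a1: right 1 to b1, down 4 to b5, right 2 to d5 — 7 moves in all.
Check: all required cells visited.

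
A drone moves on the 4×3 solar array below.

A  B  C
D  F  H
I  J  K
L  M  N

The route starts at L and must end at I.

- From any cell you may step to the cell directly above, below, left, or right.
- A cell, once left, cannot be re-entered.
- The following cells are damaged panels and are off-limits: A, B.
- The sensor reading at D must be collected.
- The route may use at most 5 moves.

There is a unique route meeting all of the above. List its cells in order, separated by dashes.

Any route must reach D and still end at I within 5 moves, so the order of the required stops is forced.
Route from L: right 1 to M, up 2 to F, left 1 to D, down 1 to I — 5 moves in all.
Check: all required cells visited; 5 ≤ 5 moves.

L - M - J - F - D - I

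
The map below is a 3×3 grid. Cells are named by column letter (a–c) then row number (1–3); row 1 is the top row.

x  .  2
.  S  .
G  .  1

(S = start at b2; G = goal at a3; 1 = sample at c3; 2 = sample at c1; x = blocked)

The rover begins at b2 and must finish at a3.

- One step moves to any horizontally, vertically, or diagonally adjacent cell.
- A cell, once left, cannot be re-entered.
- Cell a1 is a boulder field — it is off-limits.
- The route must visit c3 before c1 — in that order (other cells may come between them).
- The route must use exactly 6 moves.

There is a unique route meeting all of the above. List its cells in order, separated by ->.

The waypoints must appear in the order c3, c1, with no cell reused.
Route from b2: down-right 1 to c3, up 2 to c1, left 1 to b1, down-left 1 to a2, down 1 to a3 — 6 moves in all.
Check: order respected (1 at step 1, 2 at step 3); 6 moves as required.

b2 -> c3 -> c2 -> c1 -> b1 -> a2 -> a3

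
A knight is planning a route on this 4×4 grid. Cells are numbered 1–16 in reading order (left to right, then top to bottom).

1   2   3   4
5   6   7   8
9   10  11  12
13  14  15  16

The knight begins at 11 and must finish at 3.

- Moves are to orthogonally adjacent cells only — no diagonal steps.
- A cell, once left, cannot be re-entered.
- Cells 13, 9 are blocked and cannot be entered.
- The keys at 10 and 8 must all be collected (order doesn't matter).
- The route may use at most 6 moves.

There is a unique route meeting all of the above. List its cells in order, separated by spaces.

11 10 6 7 8 4 3

Any route must reach 10 and 8 and still end at 3 within 6 moves, so the order of the required stops is forced.
Route from 11: left 1 to 10, up 1 to 6, right 2 to 8, up 1 to 4, left 1 to 3 — 6 moves in all.
Check: all required cells visited; 6 ≤ 6 moves.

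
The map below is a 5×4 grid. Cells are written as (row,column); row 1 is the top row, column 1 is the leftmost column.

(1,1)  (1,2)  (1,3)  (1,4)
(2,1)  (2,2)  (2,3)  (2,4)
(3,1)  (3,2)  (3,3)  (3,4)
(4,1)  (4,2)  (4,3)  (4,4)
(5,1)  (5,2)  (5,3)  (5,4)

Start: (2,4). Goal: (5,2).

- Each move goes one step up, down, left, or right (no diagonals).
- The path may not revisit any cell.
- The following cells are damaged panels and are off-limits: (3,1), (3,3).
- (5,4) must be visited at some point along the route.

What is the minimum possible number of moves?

5

Any route passes through (5,4) somewhere between (2,4) and (5,2). Summing Manhattan distances along the two legs ((2,4) → (5,4) → (5,2)) gives a lower bound of 3 + 2 = 5 moves.
A route of 5 moves achieves this: (2,4) → (3,4) → (4,4) → (5,4) → (5,3) → (5,2).
Since 5 matches the lower bound, it is optimal.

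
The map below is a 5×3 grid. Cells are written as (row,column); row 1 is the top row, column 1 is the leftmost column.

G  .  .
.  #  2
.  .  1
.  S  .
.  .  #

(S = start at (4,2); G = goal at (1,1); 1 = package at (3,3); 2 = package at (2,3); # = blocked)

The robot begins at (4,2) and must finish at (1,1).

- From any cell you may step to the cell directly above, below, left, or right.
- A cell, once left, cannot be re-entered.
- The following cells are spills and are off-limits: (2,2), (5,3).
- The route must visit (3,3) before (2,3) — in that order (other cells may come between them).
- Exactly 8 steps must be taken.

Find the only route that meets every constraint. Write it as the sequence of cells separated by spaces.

The waypoints must appear in the order (3,3), (2,3), with no cell reused.
Route from (4,2): left 1 to (4,1), up 1 to (3,1), right 2 to (3,3), up 2 to (1,3), left 2 to (1,1) — 8 moves in all.
Check: order respected (1 at step 4, 2 at step 5); 8 moves as required.

(4,2) (4,1) (3,1) (3,2) (3,3) (2,3) (1,3) (1,2) (1,1)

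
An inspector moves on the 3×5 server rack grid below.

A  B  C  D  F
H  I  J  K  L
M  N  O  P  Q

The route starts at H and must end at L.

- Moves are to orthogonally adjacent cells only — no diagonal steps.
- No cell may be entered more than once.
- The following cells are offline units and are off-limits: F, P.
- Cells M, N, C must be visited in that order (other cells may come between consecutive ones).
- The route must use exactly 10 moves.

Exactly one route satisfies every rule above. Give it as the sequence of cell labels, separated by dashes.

The waypoints must appear in the order M, N, C, with no cell reused.
Route from H: down to M, 2× right (reaching O), up to J, left to I, up to B, 2× right (reaching D), down to K, right to L — 10 moves in all.
Check: order respected (M at step 1, N at step 2, C at step 7); 10 moves as required.

H - M - N - O - J - I - B - C - D - K - L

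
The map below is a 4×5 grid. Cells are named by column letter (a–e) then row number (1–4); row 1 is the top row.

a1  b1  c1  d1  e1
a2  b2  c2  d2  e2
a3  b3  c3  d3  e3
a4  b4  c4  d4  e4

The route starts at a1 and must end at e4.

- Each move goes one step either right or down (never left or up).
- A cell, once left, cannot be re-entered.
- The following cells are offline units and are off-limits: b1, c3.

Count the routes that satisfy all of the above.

6

A right/down-only route from a1 to e4 makes exactly 3 down-moves and 4 right-moves in some order.
With no other constraints that would be C(7,3) = 35 routes.
Subtract routes through each blocked cell (inclusion–exclusion for overlaps): − through b1: 20 − through c3: 18 + through b1&c3: 9 → 6.
That gives 6 routes.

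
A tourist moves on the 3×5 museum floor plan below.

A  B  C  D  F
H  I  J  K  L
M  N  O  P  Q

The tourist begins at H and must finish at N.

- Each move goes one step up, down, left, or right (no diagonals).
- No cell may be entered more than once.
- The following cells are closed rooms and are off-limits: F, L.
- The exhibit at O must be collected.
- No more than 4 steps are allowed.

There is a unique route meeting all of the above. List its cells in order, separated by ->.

H -> I -> J -> O -> N

The 4-move cap with required stops at O leaves no slack for detours.
Route from H: 2× right (reaching J), down to O, left to N — 4 moves in all.
Check: all required cells visited; 4 ≤ 4 moves.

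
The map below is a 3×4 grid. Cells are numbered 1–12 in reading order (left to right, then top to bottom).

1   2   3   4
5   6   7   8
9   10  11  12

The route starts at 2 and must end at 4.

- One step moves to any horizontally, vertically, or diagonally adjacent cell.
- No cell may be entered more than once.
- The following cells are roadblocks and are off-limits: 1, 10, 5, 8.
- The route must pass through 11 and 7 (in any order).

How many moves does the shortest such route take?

Any route passes through 11 and 7 in some order between 2 and 4. Summing Chebyshev distances along each leg and taking the cheapest ordering (2 → 7 → 11 → 4) gives a lower bound of 1 + 1 + 2 = 4 moves.
A route of 4 moves achieves this: 2 → 6 → 11 → 7 → 4.
Since 4 matches the lower bound, it is optimal.

4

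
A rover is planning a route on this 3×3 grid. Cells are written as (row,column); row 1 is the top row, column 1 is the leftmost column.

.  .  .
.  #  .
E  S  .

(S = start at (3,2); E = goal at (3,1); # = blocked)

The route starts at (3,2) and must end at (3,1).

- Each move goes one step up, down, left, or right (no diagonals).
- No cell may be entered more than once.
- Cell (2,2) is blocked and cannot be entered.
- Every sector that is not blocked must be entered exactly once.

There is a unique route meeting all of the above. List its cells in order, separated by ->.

(3,2) -> (3,3) -> (2,3) -> (1,3) -> (1,2) -> (1,1) -> (2,1) -> (3,1)

Need to visit all 8 open cells exactly once, starting at (3,2) and ending at (3,1).
Cell (2,3) has only two open neighbours ((1,3) and (3,3)), so the path must pass straight through it: one of those is the cell it's entered from and the other is where it exits.
Route from (3,2): right to (3,3), 2× up (reaching (1,3)), 2× left (reaching (1,1)), 2× down (reaching (3,1)) — 7 moves in all.
Check: all 8 open cells covered.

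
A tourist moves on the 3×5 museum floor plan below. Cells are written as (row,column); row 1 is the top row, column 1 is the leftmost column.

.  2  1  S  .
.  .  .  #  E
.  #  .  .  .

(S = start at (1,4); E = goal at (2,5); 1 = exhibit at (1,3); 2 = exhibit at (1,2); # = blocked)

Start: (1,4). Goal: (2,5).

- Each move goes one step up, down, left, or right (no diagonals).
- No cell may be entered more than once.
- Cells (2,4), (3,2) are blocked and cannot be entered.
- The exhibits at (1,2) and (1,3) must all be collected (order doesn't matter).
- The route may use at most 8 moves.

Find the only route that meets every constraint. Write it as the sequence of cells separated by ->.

(1,4) -> (1,3) -> (1,2) -> (2,2) -> (2,3) -> (3,3) -> (3,4) -> (3,5) -> (2,5)

The 8-move cap with required stops at (1,2), (1,3) leaves no slack for detours.
Route from (1,4): 2× left (reaching (1,2)), down to (2,2), right to (2,3), down to (3,3), 2× right (reaching (3,5)), up to (2,5) — 8 moves in all.
Check: all required cells visited; 8 ≤ 8 moves.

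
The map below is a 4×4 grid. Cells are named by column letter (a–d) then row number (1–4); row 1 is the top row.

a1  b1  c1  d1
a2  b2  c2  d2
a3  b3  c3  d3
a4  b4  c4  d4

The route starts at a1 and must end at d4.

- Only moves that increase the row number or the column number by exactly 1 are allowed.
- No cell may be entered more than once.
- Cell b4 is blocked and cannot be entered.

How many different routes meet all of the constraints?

16

A right/down-only route from a1 to d4 makes exactly 3 down-moves and 3 right-moves in some order.
With no other constraints that would be C(6,3) = 20 routes.
Subtract routes through each blocked cell (inclusion–exclusion for overlaps): − through b4: 4 → 16.
That gives 16 routes.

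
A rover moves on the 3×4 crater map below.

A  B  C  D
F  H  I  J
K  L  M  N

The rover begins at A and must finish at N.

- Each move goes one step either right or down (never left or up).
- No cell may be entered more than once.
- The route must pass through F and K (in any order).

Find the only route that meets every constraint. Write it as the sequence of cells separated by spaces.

A F K L M N

Moves only go right or down, so the column and row indices never decrease.
Route from A: down 2 to K, right 3 to N — 5 moves in all.
Check: all required cells visited.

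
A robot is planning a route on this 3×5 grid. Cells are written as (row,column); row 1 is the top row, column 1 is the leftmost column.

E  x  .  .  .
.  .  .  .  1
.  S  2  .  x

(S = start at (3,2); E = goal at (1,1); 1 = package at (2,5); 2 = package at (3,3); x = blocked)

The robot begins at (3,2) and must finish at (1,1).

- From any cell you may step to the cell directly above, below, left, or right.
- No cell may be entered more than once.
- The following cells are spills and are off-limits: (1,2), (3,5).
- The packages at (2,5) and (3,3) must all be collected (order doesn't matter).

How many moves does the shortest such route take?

11

Any route passes through (2,5) and (3,3) in some order between (3,2) and (1,1). Summing Manhattan distances along each leg and taking the cheapest ordering ((3,2) → (3,3) → (2,5) → (1,1)) gives a lower bound of 1 + 3 + 5 = 9 moves.
The shortest route satisfying every rule uses 11 moves: (3,2) → (3,3) → (3,4) → (2,4) → (2,5) → (1,5) → (1,4) → (1,3) → (2,3) → (2,2) → (2,1) → (1,1).
The bound of 9 isn't tight here; checking systematically, no route of length 9 through 10 satisfies every constraint, so 11 is the minimum.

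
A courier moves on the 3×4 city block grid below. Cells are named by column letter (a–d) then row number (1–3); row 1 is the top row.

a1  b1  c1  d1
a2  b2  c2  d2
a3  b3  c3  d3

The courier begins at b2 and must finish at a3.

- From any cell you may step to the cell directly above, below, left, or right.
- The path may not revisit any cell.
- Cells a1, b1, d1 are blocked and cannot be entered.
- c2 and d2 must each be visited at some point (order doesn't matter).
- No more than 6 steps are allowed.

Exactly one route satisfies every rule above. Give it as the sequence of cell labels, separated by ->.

Any route must reach c2 and d2 and still end at a3 within 6 moves, so the order of the required stops is forced.
Route from b2: 2× right (reaching d2), down to d3, 3× left (reaching a3) — 6 moves in all.
Check: all required cells visited; 6 ≤ 6 moves.

b2 -> c2 -> d2 -> d3 -> c3 -> b3 -> a3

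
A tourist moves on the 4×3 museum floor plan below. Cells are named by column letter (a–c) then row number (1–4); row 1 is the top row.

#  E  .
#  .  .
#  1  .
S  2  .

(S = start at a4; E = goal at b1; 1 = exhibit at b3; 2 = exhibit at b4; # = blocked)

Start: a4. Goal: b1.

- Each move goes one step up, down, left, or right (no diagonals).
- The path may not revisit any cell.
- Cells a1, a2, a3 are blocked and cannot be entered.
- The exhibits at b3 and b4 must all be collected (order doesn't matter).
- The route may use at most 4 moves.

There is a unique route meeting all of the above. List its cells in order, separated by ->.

a4 -> b4 -> b3 -> b2 -> b1

The budget equals the shortest possible length, so every move has to be on a shortest route through the required cells.
Route from a4: right 1 to b4, up 3 to b1 — 4 moves in all.
Check: all required cells visited; 4 ≤ 4 moves.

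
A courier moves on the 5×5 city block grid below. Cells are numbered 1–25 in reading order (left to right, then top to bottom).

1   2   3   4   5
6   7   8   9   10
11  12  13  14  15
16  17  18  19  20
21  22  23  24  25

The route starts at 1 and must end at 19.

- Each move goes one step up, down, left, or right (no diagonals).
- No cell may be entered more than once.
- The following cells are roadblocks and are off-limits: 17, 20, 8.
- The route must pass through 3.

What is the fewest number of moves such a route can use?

6

Any route passes through 3 somewhere between 1 and 19. Summing Manhattan distances along the two legs (1 → 3 → 19) gives a lower bound of 2 + 4 = 6 moves.
A route of 6 moves achieves this: 1 → 2 → 3 → 4 → 9 → 14 → 19.
Since 6 matches the lower bound, it is optimal.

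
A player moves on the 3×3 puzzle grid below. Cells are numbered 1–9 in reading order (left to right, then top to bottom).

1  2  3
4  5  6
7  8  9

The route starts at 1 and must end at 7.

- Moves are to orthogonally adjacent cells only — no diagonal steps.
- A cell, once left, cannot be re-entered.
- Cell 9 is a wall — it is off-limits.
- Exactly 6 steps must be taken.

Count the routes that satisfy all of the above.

2

Need simple routes of exactly 6 moves from 1 to 7 (Manhattan distance 2, so 2 moves are spent on a detour and 2 undoing it).
Enumerating: 1 2 3 6 5 8 7 | 1 2 3 6 5 4 7.
That gives 2 routes.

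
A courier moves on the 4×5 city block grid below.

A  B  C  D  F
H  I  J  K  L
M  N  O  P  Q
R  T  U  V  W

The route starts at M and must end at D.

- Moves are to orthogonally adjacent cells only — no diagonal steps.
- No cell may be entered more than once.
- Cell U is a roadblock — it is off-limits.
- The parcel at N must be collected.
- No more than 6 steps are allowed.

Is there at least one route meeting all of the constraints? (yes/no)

One route that works: M → N → I → B → C → D.

yes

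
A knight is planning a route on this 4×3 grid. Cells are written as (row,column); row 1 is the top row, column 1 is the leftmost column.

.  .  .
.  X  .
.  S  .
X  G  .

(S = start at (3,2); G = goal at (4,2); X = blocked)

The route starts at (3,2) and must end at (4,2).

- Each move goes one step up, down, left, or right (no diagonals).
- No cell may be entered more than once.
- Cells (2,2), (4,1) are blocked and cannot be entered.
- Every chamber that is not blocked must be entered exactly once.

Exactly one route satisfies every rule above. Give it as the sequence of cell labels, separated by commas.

(3,2), (3,1), (2,1), (1,1), (1,2), (1,3), (2,3), (3,3), (4,3), (4,2)

Need to visit all 10 open cells exactly once, starting at (3,2) and ending at (4,2).
Cell (2,1) has only two open neighbours ((1,1) and (3,1)), so the path must pass straight through it: one of those is the cell it's entered from and the other is where it exits.
Route from (3,2): left to (3,1), 2× up (reaching (1,1)), 2× right (reaching (1,3)), 3× down (reaching (4,3)), left to (4,2) — 9 moves in all.
Check: all 10 open cells covered.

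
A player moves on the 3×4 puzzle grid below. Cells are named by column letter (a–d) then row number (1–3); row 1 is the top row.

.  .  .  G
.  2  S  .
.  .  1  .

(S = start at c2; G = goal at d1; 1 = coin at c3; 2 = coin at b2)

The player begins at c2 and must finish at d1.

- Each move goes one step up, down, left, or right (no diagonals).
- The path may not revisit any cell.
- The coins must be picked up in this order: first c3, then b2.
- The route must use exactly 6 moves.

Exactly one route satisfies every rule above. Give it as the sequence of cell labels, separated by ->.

c2 -> c3 -> b3 -> b2 -> b1 -> c1 -> d1

The waypoints must appear in the order c3, b2, with no cell reused.
Route from c2: down to c3, left to b3, 2× up (reaching b1), 2× right (reaching d1) — 6 moves in all.
Check: order respected (1 at step 1, 2 at step 3); 6 moves as required.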